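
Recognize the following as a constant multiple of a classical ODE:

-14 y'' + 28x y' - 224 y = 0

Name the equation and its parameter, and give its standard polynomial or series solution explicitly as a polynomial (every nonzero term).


All three coefficients share the factor -14; dividing through by -14 gives  y'' - 2x y' + 16 y = 0.
This matches the Hermite equation y'' - 2x y' + 2n y = 0 with 2n = 16, so n = 8; the polynomial solution is H_8(x).
With y = sum_k a_k x^k, matching x^k gives (k+2)(k+1) a_{k+2} = 2(k - n) a_k = 2(k - 8) a_k. The right side vanishes at k = 8, so the series with the parity of 8 terminates at degree 8.
Standard normalization: leading coefficient of H_n is 2^n, so a_8 = 2^8 = 256. Work downward with a_k = (k+1)(k+2) a_{k+2} / (2(k - n)):
  a_6 = (7)(8)(256) / (2(6 - 8)) = 14336/(-4) = -3584
  a_4 = (5)(6)(-3584) / (2(4 - 8)) = -107520/(-8) = 13440
  a_2 = (3)(4)(13440) / (2(2 - 8)) = 161280/(-12) = -13440
  a_0 = (1)(2)(-13440) / (2(0 - 8)) = -26880/(-16) = 1680
Hence H_8(x) = 256 x^8 - 3584 x^6 + 13440 x^4 - 13440 x^2 + 1680.

H_8(x); series = 256 x^8 - 3584 x^6 + 13440 x^4 - 13440 x^2 + 1680


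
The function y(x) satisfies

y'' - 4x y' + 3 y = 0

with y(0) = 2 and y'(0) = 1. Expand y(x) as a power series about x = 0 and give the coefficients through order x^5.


Ansatz: y(x) = sum_{n>=0} a_n x^n, so y'(x) = sum_{n>=1} n a_n x^(n-1) and y''(x) = sum_{n>=2} n(n-1) a_n x^(n-2).
Substitute into P(x) y'' + Q(x) y' + R(x) y = 0 with P(x) = 1, Q(x) = -4x, R(x) = 3, and match powers of x.
Initial conditions: a_0 = 2, a_1 = 1.
Setting the coefficient of each power of x to zero and solving order by order (substituting the coefficients already found):
  x^0: 2 a_2 + 3 a_0 = 0  ->  2 a_2 = -3 a_0 = -6  ->  a_2 = -3
  x^1: 6 a_3 - a_1 = 0  ->  6 a_3 = a_1 = 1  ->  a_3 = 1/6
  x^2: 12 a_4 - 5 a_2 = 0  ->  12 a_4 = 5 a_2 = -15  ->  a_4 = -5/4
  x^3: 20 a_5 - 9 a_3 = 0  ->  20 a_5 = 9 a_3 = 3/2  ->  a_5 = 3/40
Truncated series: y(x) = 2 + x - 3 x^2 + (1/6) x^3 - (5/4) x^4 + (3/40) x^5 + O(x^6).

a_0 = 2; a_1 = 1; a_2 = -3; a_3 = 1/6; a_4 = -5/4; a_5 = 3/40


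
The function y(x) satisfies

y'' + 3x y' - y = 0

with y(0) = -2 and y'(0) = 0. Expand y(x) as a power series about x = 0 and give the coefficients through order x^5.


Ansatz: y(x) = sum_{n>=0} a_n x^n, so y'(x) = sum_{n>=1} n a_n x^(n-1) and y''(x) = sum_{n>=2} n(n-1) a_n x^(n-2).
Substitute into P(x) y'' + Q(x) y' + R(x) y = 0 with P(x) = 1, Q(x) = 3x, R(x) = -1, and match powers of x.
Initial conditions: a_0 = -2, a_1 = 0.
Setting the coefficient of each power of x to zero and solving order by order (substituting the coefficients already found):
  x^0: 2 a_2 - a_0 = 0  ->  2 a_2 = a_0 = -2  ->  a_2 = -1
  x^1: 6 a_3 + 2 a_1 = 0  ->  6 a_3 = -2 a_1 = 0  ->  a_3 = 0
  x^2: 12 a_4 + 5 a_2 = 0  ->  12 a_4 = -5 a_2 = 5  ->  a_4 = 5/12
  x^3: 20 a_5 + 8 a_3 = 0  ->  20 a_5 = -8 a_3 = 0  ->  a_5 = 0
Truncated series: y(x) = -2 - x^2 + (5/12) x^4 + O(x^6).

a_0 = -2; a_1 = 0; a_2 = -1; a_3 = 0; a_4 = 5/12; a_5 = 0


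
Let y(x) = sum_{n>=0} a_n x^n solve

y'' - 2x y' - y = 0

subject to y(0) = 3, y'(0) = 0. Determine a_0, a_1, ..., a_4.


Ansatz: y(x) = sum_{n>=0} a_n x^n, so y'(x) = sum_{n>=1} n a_n x^(n-1) and y''(x) = sum_{n>=2} n(n-1) a_n x^(n-2).
Substitute into P(x) y'' + Q(x) y' + R(x) y = 0 with P(x) = 1, Q(x) = -2x, R(x) = -1, and match powers of x.
Initial conditions: a_0 = 3, a_1 = 0.
Setting the coefficient of each power of x to zero and solving order by order (substituting the coefficients already found):
  x^0: 2 a_2 - a_0 = 0  ->  2 a_2 = a_0 = 3  ->  a_2 = 3/2
  x^1: 6 a_3 - 3 a_1 = 0  ->  6 a_3 = 3 a_1 = 0  ->  a_3 = 0
  x^2: 12 a_4 - 5 a_2 = 0  ->  12 a_4 = 5 a_2 = 15/2  ->  a_4 = 5/8
Truncated series: y(x) = 3 + (3/2) x^2 + (5/8) x^4 + O(x^5).

a_0 = 3; a_1 = 0; a_2 = 3/2; a_3 = 0; a_4 = 5/8


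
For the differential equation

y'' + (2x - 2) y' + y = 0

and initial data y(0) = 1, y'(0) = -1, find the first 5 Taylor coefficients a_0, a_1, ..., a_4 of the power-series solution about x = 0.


Ansatz: y(x) = sum_{n>=0} a_n x^n, so y'(x) = sum_{n>=1} n a_n x^(n-1) and y''(x) = sum_{n>=2} n(n-1) a_n x^(n-2).
Substitute into P(x) y'' + Q(x) y' + R(x) y = 0 with P(x) = 1, Q(x) = 2x - 2, R(x) = 1, and match powers of x.
Initial conditions: a_0 = 1, a_1 = -1.
Setting the coefficient of each power of x to zero and solving order by order (substituting the coefficients already found):
  x^0: 2 a_2 - 2 a_1 + a_0 = 0  ->  2 a_2 = 2 a_1 - a_0 = -3  ->  a_2 = -3/2
  x^1: 6 a_3 - 4 a_2 + 3 a_1 = 0  ->  6 a_3 = 4 a_2 - 3 a_1 = -3  ->  a_3 = -1/2
  x^2: 12 a_4 - 6 a_3 + 5 a_2 = 0  ->  12 a_4 = 6 a_3 - 5 a_2 = 9/2  ->  a_4 = 3/8
Truncated series: y(x) = 1 - x - (3/2) x^2 - (1/2) x^3 + (3/8) x^4 + O(x^5).

a_0 = 1; a_1 = -1; a_2 = -3/2; a_3 = -1/2; a_4 = 3/8


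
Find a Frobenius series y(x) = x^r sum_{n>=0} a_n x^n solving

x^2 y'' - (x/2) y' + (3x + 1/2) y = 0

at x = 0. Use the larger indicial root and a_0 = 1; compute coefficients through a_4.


Write in Frobenius form y'' + (p(x)/x) y' + (q(x)/x^2) y = 0:
  p(x) = -1/2,  q(x) = 3x + 1/2.
Indicial equation: r(r-1) + (-1/2) r + (1/2) = 0 -> roots r_1 = 1, r_2 = 1/2.
Take r = r_1 = 1. Let y(x) = x^r sum_{n>=0} a_n x^n with a_0 = 1.
Substitute y = x^r sum a_n x^n and match x^{r+n}. The recurrence is
  D(n) a_n + 3 a_{n-1} = 0,  where D(n) = (r+n)(r+n-1) + (-1/2)(r+n) + (1/2).
  a_n = -3 / D(n) * a_{n-1}.
Since the indicial polynomial factors as (r - r_1)(r - r_2), D(n) = (r_1 + n - r_1)(r_1 + n - r_2) = n(n + 1/2).
Evaluating step by step (a_0 = 1):
  n = 1: D(1) = 1(1 + 1/2) = 3/2; numerator = -3(1) = -3; a_1 = (-3)/(3/2) = -2
  n = 2: D(2) = 2(2 + 1/2) = 5; numerator = -3(-2) = 6; a_2 = (6)/(5) = 6/5
  n = 3: D(3) = 3(3 + 1/2) = 21/2; numerator = -3(6/5) = -18/5; a_3 = (-18/5)/(21/2) = -12/35
  n = 4: D(4) = 4(4 + 1/2) = 18; numerator = -3(-12/35) = 36/35; a_4 = (36/35)/(18) = 2/35

r = 1; a_0 = 1; a_1 = -2; a_2 = 6/5; a_3 = -12/35; a_4 = 2/35


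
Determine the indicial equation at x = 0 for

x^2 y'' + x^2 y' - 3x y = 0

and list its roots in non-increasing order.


Divide by x^2 to reach normal form y'' + P_1(x) y' + P_2(x) y = 0 with P_1(x) = 1 and P_2(x) = -3/x.
x = 0 is a singular point because the y-coefficient -3/x has a pole at x = 0.
It is a regular singular point because x P_1(x) = p(x) = x and x^2 P_2(x) = q(x) = -3x are polynomials, hence analytic at x = 0.
p(0) = 0,  q(0) = 0.
Indicial equation: r(r-1) + p(0) r + q(0) = 0, i.e. r^2 + (p(0) - 1) r + q(0) = 0, i.e. r^2 - 1 r = 0.
Discriminant: (-1)^2 - 4(0) = 1, so r = (1 ± 1)/2.
Solving: r_1 = 1, r_2 = 0.

indicial: r^2 - 1 r = 0; roots r_1 = 1, r_2 = 0


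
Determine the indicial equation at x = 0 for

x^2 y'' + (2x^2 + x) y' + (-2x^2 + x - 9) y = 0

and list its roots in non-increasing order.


Divide by x^2 to reach normal form y'' + P_1(x) y' + P_2(x) y = 0 with P_1(x) = 2 + 1/x and P_2(x) = -2 + 1/x - 9/x^2.
x = 0 is a singular point because the y'-coefficient 2 + 1/x has a pole at x = 0 and the y-coefficient -2 + 1/x - 9/x^2 has a pole at x = 0.
It is a regular singular point because x P_1(x) = p(x) = 2x + 1 and x^2 P_2(x) = q(x) = -2x^2 + x - 9 are polynomials, hence analytic at x = 0.
p(0) = 1,  q(0) = -9.
Indicial equation: r(r-1) + p(0) r + q(0) = 0, i.e. r^2 + (p(0) - 1) r + q(0) = 0, i.e. r^2 - 9 = 0.
Discriminant: (0)^2 - 4(-9) = 36, so r = (0 ± 6)/2.
Solving: r_1 = 3, r_2 = -3.

indicial: r^2 - 9 = 0; roots r_1 = 3, r_2 = -3


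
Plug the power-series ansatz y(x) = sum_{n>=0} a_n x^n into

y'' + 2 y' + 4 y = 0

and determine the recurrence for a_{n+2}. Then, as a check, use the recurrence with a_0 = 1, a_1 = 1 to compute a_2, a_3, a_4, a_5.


Substitute y = sum_n a_n x^n.
y''(x) has coefficient (n+2)(n+1) a_{n+2} at x^n;
2 y'(x) has coefficient 2 (n+1) a_{n+1} at x^n;
4 y(x) has coefficient 4 a_n at x^n.
Matching x^n: (n+2)(n+1) a_{n+2} + 2 (n+1) a_{n+1} + 4 a_n = 0.
Thus a_{n+2} = [-2 (n+1) a_{n+1} - 4 a_n] / ((n+1)(n+2)).

Check with a_0 = 1, a_1 = 1 (apply the recurrence for n = 0, 1, 2, 3): a_0 = 1, a_1 = 1, a_2 = -3, a_3 = 4/3, a_4 = 1/3, a_5 = -2/5.

a_(n+2) = [-2 (n+1) a_(n+1) - 4 a_n] / ((n+1)(n+2)); check: a_0 = 1, a_1 = 1, a_2 = -3, a_3 = 4/3, a_4 = 1/3, a_5 = -2/5


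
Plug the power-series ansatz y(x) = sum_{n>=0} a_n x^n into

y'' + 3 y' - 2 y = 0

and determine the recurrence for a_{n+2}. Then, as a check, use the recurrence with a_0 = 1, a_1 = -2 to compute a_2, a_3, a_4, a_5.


Substitute y = sum_n a_n x^n.
y''(x) has coefficient (n+2)(n+1) a_{n+2} at x^n;
3 y'(x) has coefficient 3 (n+1) a_{n+1} at x^n;
-2 y(x) has coefficient -2 a_n at x^n.
Matching x^n: (n+2)(n+1) a_{n+2} + 3 (n+1) a_{n+1} - 2 a_n = 0.
Thus a_{n+2} = [-3 (n+1) a_{n+1} + 2 a_n] / ((n+1)(n+2)).

Check with a_0 = 1, a_1 = -2 (apply the recurrence for n = 0, 1, 2, 3): a_0 = 1, a_1 = -2, a_2 = 4, a_3 = -14/3, a_4 = 25/6, a_5 = -89/30.

a_(n+2) = [-3 (n+1) a_(n+1) + 2 a_n] / ((n+1)(n+2)); check: a_0 = 1, a_1 = -2, a_2 = 4, a_3 = -14/3, a_4 = 25/6, a_5 = -89/30


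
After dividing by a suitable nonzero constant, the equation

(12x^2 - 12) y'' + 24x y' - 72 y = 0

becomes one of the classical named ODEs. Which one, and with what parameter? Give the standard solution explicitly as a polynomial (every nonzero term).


All three coefficients share the factor -12; dividing through by -12 gives  (1 - x^2) y'' - 2x y' + 6 y = 0.
This matches the Legendre equation (1 - x^2) y'' - 2x y' + n(n+1) y = 0 (note the -2x y' term) with n(n+1) = 6, so n = 2; the polynomial solution is P_2(x).
With y = sum_k a_k x^k, matching x^k gives (k+2)(k+1) a_{k+2} = [k(k+1) - n(n+1)] a_k = (k - 2)(k + 3) a_k. The right side vanishes at k = 2, so the series with the parity of 2 terminates at degree 2.
Standard normalization (P_n(1) = 1): leading coefficient (2n)!/(2^n (n!)^2) = 24/(4*4) = 3/2, so a_2 = 3/2. Work downward with a_k = (k+1)(k+2) a_{k+2} / ((k - 2)(k + 3)):
  a_0 = (1)(2)(3/2) / ((0 - 2)(0 + 3)) = 3/(-6) = -1/2
Hence P_2(x) = 3 x^2/2 - 1/2.

P_2(x); series = 3 x^2/2 - 1/2


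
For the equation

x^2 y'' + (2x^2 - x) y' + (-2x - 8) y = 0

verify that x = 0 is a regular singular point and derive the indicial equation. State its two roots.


Divide by x^2 to reach normal form y'' + P_1(x) y' + P_2(x) y = 0 with P_1(x) = 2 - 1/x and P_2(x) = -2/x - 8/x^2.
x = 0 is a singular point because the y'-coefficient 2 - 1/x has a pole at x = 0 and the y-coefficient -2/x - 8/x^2 has a pole at x = 0.
It is a regular singular point because x P_1(x) = p(x) = 2x - 1 and x^2 P_2(x) = q(x) = -2x - 8 are polynomials, hence analytic at x = 0.
p(0) = -1,  q(0) = -8.
Indicial equation: r(r-1) + p(0) r + q(0) = 0, i.e. r^2 + (p(0) - 1) r + q(0) = 0, i.e. r^2 - 2 r - 8 = 0.
Discriminant: (-2)^2 - 4(-8) = 36, so r = (2 ± 6)/2.
Solving: r_1 = 4, r_2 = -2.

indicial: r^2 - 2 r - 8 = 0; roots r_1 = 4, r_2 = -2


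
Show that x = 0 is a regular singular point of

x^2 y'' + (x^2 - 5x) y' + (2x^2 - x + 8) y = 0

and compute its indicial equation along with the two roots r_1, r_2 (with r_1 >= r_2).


Divide by x^2 to reach normal form y'' + P_1(x) y' + P_2(x) y = 0 with P_1(x) = 1 - 5/x and P_2(x) = 2 - 1/x + 8/x^2.
x = 0 is a singular point because the y'-coefficient 1 - 5/x has a pole at x = 0 and the y-coefficient 2 - 1/x + 8/x^2 has a pole at x = 0.
It is a regular singular point because x P_1(x) = p(x) = x - 5 and x^2 P_2(x) = q(x) = 2x^2 - x + 8 are polynomials, hence analytic at x = 0.
p(0) = -5,  q(0) = 8.
Indicial equation: r(r-1) + p(0) r + q(0) = 0, i.e. r^2 + (p(0) - 1) r + q(0) = 0, i.e. r^2 - 6 r + 8 = 0.
Discriminant: (-6)^2 - 4(8) = 4, so r = (6 ± 2)/2.
Solving: r_1 = 4, r_2 = 2.

indicial: r^2 - 6 r + 8 = 0; roots r_1 = 4, r_2 = 2


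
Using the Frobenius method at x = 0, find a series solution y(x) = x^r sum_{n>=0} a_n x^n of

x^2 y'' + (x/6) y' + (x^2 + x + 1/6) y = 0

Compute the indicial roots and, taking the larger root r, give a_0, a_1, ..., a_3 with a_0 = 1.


Write in Frobenius form y'' + (p(x)/x) y' + (q(x)/x^2) y = 0:
  p(x) = 1/6,  q(x) = x^2 + x + 1/6.
Indicial equation: r(r-1) + (1/6) r + (1/6) = 0 -> roots r_1 = 1/2, r_2 = 1/3.
Take r = r_1 = 1/2. Let y(x) = x^r sum_{n>=0} a_n x^n with a_0 = 1.
Substitute y = x^r sum a_n x^n and match x^{r+n}. The recurrence is
  D(n) a_n + 1 a_{n-1} + 1 a_{n-2} = 0,  where D(n) = (r+n)(r+n-1) + (1/6)(r+n) + (1/6).
  a_n = [-1 a_{n-1} - 1 a_{n-2}] / D(n).
Since the indicial polynomial factors as (r - r_1)(r - r_2), D(n) = (r_1 + n - r_1)(r_1 + n - r_2) = n(n + 1/6).
Evaluating step by step (a_0 = 1):
  n = 1: D(1) = 1(1 + 1/6) = 7/6; numerator = -1(1) = -1; a_1 = (-1)/(7/6) = -6/7
  n = 2: D(2) = 2(2 + 1/6) = 13/3; numerator = -1(-6/7) - 1(1) = -1/7; a_2 = (-1/7)/(13/3) = -3/91
  n = 3: D(3) = 3(3 + 1/6) = 19/2; numerator = -1(-3/91) - 1(-6/7) = 81/91; a_3 = (81/91)/(19/2) = 162/1729

r = 1/2; a_0 = 1; a_1 = -6/7; a_2 = -3/91; a_3 = 162/1729


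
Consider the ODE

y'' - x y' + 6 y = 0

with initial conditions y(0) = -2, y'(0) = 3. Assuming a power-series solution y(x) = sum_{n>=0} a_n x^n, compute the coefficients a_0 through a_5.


Ansatz: y(x) = sum_{n>=0} a_n x^n, so y'(x) = sum_{n>=1} n a_n x^(n-1) and y''(x) = sum_{n>=2} n(n-1) a_n x^(n-2).
Substitute into P(x) y'' + Q(x) y' + R(x) y = 0 with P(x) = 1, Q(x) = -x, R(x) = 6, and match powers of x.
Initial conditions: a_0 = -2, a_1 = 3.
Setting the coefficient of each power of x to zero and solving order by order (substituting the coefficients already found):
  x^0: 2 a_2 + 6 a_0 = 0  ->  2 a_2 = -6 a_0 = 12  ->  a_2 = 6
  x^1: 6 a_3 + 5 a_1 = 0  ->  6 a_3 = -5 a_1 = -15  ->  a_3 = -5/2
  x^2: 12 a_4 + 4 a_2 = 0  ->  12 a_4 = -4 a_2 = -24  ->  a_4 = -2
  x^3: 20 a_5 + 3 a_3 = 0  ->  20 a_5 = -3 a_3 = 15/2  ->  a_5 = 3/8
Truncated series: y(x) = -2 + 3 x + 6 x^2 - (5/2) x^3 - 2 x^4 + (3/8) x^5 + O(x^6).

a_0 = -2; a_1 = 3; a_2 = 6; a_3 = -5/2; a_4 = -2; a_5 = 3/8


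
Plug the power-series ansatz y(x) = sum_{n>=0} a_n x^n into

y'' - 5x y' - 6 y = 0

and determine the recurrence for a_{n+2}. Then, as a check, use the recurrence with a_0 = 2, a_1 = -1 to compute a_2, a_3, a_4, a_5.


Substitute y = sum_n a_n x^n.
y''(x) has coefficient (n+2)(n+1) a_{n+2} at x^n;
-5 x y'(x) has coefficient -5 n a_n at x^n (shift);
-6 y(x) has coefficient -6 a_n at x^n.
Matching x^n: (n+2)(n+1) a_{n+2} + (-5n - 6) a_n = 0.
Thus a_{n+2} = (5n + 6) / ((n+1)(n+2)) * a_n.

Check with a_0 = 2, a_1 = -1 (apply the recurrence for n = 0, 1, 2, 3): a_0 = 2, a_1 = -1, a_2 = 6, a_3 = -11/6, a_4 = 8, a_5 = -77/40.

a_(n+2) = (5n + 6) / ((n+1)(n+2)) * a_n; check: a_0 = 2, a_1 = -1, a_2 = 6, a_3 = -11/6, a_4 = 8, a_5 = -77/40


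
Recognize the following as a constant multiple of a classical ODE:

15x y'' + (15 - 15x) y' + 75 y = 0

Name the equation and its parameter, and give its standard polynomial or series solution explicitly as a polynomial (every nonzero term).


All three coefficients share the factor 15; dividing through by 15 gives  x y'' + (1 - x) y' + 5 y = 0.
This matches the Laguerre equation x y'' + (1 - x) y' + n y = 0 with n = 5; the polynomial solution is L_5(x).
With y = sum_k a_k x^k, matching x^k gives (k+1)k a_{k+1} + (k+1) a_{k+1} - k a_k + n a_k = 0, i.e. (k+1)^2 a_{k+1} = (k - n) a_k = (k - 5) a_k. The right side vanishes at k = 5, so the series terminates at degree 5.
Standard normalization L_n(0) = 1 gives a_0 = 1. Work upward with a_{k+1} = (k - 5) a_k / (k+1)^2:
  a_1 = (0 - 5)(1) / 1^2 = -5/1 = -5
  a_2 = (1 - 5)(-5) / 2^2 = 20/4 = 5
  a_3 = (2 - 5)(5) / 3^2 = -15/9 = -5/3
  a_4 = (3 - 5)(-5/3) / 4^2 = (10/3)/16 = 5/24
  a_5 = (4 - 5)(5/24) / 5^2 = (-5/24)/25 = -1/120
Hence L_5(x) = -x^5/120 + 5 x^4/24 - 5 x^3/3 + 5 x^2 - 5 x + 1.

L_5(x); series = -x^5/120 + 5 x^4/24 - 5 x^3/3 + 5 x^2 - 5 x + 1


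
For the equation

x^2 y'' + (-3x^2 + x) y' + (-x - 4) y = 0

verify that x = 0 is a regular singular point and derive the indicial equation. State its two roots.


Divide by x^2 to reach normal form y'' + P_1(x) y' + P_2(x) y = 0 with P_1(x) = -3 + 1/x and P_2(x) = -1/x - 4/x^2.
x = 0 is a singular point because the y'-coefficient -3 + 1/x has a pole at x = 0 and the y-coefficient -1/x - 4/x^2 has a pole at x = 0.
It is a regular singular point because x P_1(x) = p(x) = 1 - 3x and x^2 P_2(x) = q(x) = -x - 4 are polynomials, hence analytic at x = 0.
p(0) = 1,  q(0) = -4.
Indicial equation: r(r-1) + p(0) r + q(0) = 0, i.e. r^2 + (p(0) - 1) r + q(0) = 0, i.e. r^2 - 4 = 0.
Discriminant: (0)^2 - 4(-4) = 16, so r = (0 ± 4)/2.
Solving: r_1 = 2, r_2 = -2.

indicial: r^2 - 4 = 0; roots r_1 = 2, r_2 = -2


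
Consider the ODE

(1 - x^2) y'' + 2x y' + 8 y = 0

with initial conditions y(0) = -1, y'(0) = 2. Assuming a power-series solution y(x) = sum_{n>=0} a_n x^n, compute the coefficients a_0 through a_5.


Ansatz: y(x) = sum_{n>=0} a_n x^n, so y'(x) = sum_{n>=1} n a_n x^(n-1) and y''(x) = sum_{n>=2} n(n-1) a_n x^(n-2).
Substitute into P(x) y'' + Q(x) y' + R(x) y = 0 with P(x) = 1 - x^2, Q(x) = 2x, R(x) = 8, and match powers of x.
Initial conditions: a_0 = -1, a_1 = 2.
Setting the coefficient of each power of x to zero and solving order by order (substituting the coefficients already found):
  x^0: 2 a_2 + 8 a_0 = 0  ->  2 a_2 = -8 a_0 = 8  ->  a_2 = 4
  x^1: 6 a_3 + 10 a_1 = 0  ->  6 a_3 = -10 a_1 = -20  ->  a_3 = -10/3
  x^2: 12 a_4 + 10 a_2 = 0  ->  12 a_4 = -10 a_2 = -40  ->  a_4 = -10/3
  x^3: 20 a_5 + 8 a_3 = 0  ->  20 a_5 = -8 a_3 = 80/3  ->  a_5 = 4/3
Truncated series: y(x) = -1 + 2 x + 4 x^2 - (10/3) x^3 - (10/3) x^4 + (4/3) x^5 + O(x^6).

a_0 = -1; a_1 = 2; a_2 = 4; a_3 = -10/3; a_4 = -10/3; a_5 = 4/3


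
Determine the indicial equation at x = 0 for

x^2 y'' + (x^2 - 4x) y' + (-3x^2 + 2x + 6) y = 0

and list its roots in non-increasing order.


Divide by x^2 to reach normal form y'' + P_1(x) y' + P_2(x) y = 0 with P_1(x) = 1 - 4/x and P_2(x) = -3 + 2/x + 6/x^2.
x = 0 is a singular point because the y'-coefficient 1 - 4/x has a pole at x = 0 and the y-coefficient -3 + 2/x + 6/x^2 has a pole at x = 0.
It is a regular singular point because x P_1(x) = p(x) = x - 4 and x^2 P_2(x) = q(x) = -3x^2 + 2x + 6 are polynomials, hence analytic at x = 0.
p(0) = -4,  q(0) = 6.
Indicial equation: r(r-1) + p(0) r + q(0) = 0, i.e. r^2 + (p(0) - 1) r + q(0) = 0, i.e. r^2 - 5 r + 6 = 0.
Discriminant: (-5)^2 - 4(6) = 1, so r = (5 ± 1)/2.
Solving: r_1 = 3, r_2 = 2.

indicial: r^2 - 5 r + 6 = 0; roots r_1 = 3, r_2 = 2


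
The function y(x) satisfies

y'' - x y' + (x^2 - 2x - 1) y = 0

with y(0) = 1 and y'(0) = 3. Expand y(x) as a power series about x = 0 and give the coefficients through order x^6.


Ansatz: y(x) = sum_{n>=0} a_n x^n, so y'(x) = sum_{n>=1} n a_n x^(n-1) and y''(x) = sum_{n>=2} n(n-1) a_n x^(n-2).
Substitute into P(x) y'' + Q(x) y' + R(x) y = 0 with P(x) = 1, Q(x) = -x, R(x) = x^2 - 2x - 1, and match powers of x.
Initial conditions: a_0 = 1, a_1 = 3.
Setting the coefficient of each power of x to zero and solving order by order (substituting the coefficients already found):
  x^0: 2 a_2 - a_0 = 0  ->  2 a_2 = a_0 = 1  ->  a_2 = 1/2
  x^1: 6 a_3 - 2 a_1 - 2 a_0 = 0  ->  6 a_3 = 2 a_1 + 2 a_0 = 8  ->  a_3 = 4/3
  x^2: 12 a_4 - 3 a_2 - 2 a_1 + a_0 = 0  ->  12 a_4 = 3 a_2 + 2 a_1 - a_0 = 13/2  ->  a_4 = 13/24
  x^3: 20 a_5 - 4 a_3 - 2 a_2 + a_1 = 0  ->  20 a_5 = 4 a_3 + 2 a_2 - a_1 = 10/3  ->  a_5 = 1/6
  x^4: 30 a_6 - 5 a_4 - 2 a_3 + a_2 = 0  ->  30 a_6 = 5 a_4 + 2 a_3 - a_2 = 39/8  ->  a_6 = 13/80
Truncated series: y(x) = 1 + 3 x + (1/2) x^2 + (4/3) x^3 + (13/24) x^4 + (1/6) x^5 + (13/80) x^6 + O(x^7).

a_0 = 1; a_1 = 3; a_2 = 1/2; a_3 = 4/3; a_4 = 13/24; a_5 = 1/6; a_6 = 13/80


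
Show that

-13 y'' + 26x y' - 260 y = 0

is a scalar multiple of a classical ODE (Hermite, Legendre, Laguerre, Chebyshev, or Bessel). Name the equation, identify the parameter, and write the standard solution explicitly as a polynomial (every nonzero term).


All three coefficients share the factor -13; dividing through by -13 gives  y'' - 2x y' + 20 y = 0.
This matches the Hermite equation y'' - 2x y' + 2n y = 0 with 2n = 20, so n = 10; the polynomial solution is H_10(x).
With y = sum_k a_k x^k, matching x^k gives (k+2)(k+1) a_{k+2} = 2(k - n) a_k = 2(k - 10) a_k. The right side vanishes at k = 10, so the series with the parity of 10 terminates at degree 10.
Standard normalization: leading coefficient of H_n is 2^n, so a_10 = 2^10 = 1024. Work downward with a_k = (k+1)(k+2) a_{k+2} / (2(k - n)):
  a_8 = (9)(10)(1024) / (2(8 - 10)) = 92160/(-4) = -23040
  a_6 = (7)(8)(-23040) / (2(6 - 10)) = -1290240/(-8) = 161280
  a_4 = (5)(6)(161280) / (2(4 - 10)) = 4838400/(-12) = -403200
  a_2 = (3)(4)(-403200) / (2(2 - 10)) = -4838400/(-16) = 302400
  a_0 = (1)(2)(302400) / (2(0 - 10)) = 604800/(-20) = -30240
Hence H_10(x) = 1024 x^10 - 23040 x^8 + 161280 x^6 - 403200 x^4 + 302400 x^2 - 30240.

H_10(x); series = 1024 x^10 - 23040 x^8 + 161280 x^6 - 403200 x^4 + 302400 x^2 - 30240


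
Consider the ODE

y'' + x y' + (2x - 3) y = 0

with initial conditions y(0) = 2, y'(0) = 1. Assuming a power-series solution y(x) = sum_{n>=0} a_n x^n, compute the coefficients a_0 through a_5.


Ansatz: y(x) = sum_{n>=0} a_n x^n, so y'(x) = sum_{n>=1} n a_n x^(n-1) and y''(x) = sum_{n>=2} n(n-1) a_n x^(n-2).
Substitute into P(x) y'' + Q(x) y' + R(x) y = 0 with P(x) = 1, Q(x) = x, R(x) = 2x - 3, and match powers of x.
Initial conditions: a_0 = 2, a_1 = 1.
Setting the coefficient of each power of x to zero and solving order by order (substituting the coefficients already found):
  x^0: 2 a_2 - 3 a_0 = 0  ->  2 a_2 = 3 a_0 = 6  ->  a_2 = 3
  x^1: 6 a_3 - 2 a_1 + 2 a_0 = 0  ->  6 a_3 = 2 a_1 - 2 a_0 = -2  ->  a_3 = -1/3
  x^2: 12 a_4 - a_2 + 2 a_1 = 0  ->  12 a_4 = a_2 - 2 a_1 = 1  ->  a_4 = 1/12
  x^3: 20 a_5 + 2 a_2 = 0  ->  20 a_5 = -2 a_2 = -6  ->  a_5 = -3/10
Truncated series: y(x) = 2 + x + 3 x^2 - (1/3) x^3 + (1/12) x^4 - (3/10) x^5 + O(x^6).

a_0 = 2; a_1 = 1; a_2 = 3; a_3 = -1/3; a_4 = 1/12; a_5 = -3/10


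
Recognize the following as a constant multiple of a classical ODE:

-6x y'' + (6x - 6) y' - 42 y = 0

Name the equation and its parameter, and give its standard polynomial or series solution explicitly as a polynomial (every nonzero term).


All three coefficients share the factor -6; dividing through by -6 gives  x y'' + (1 - x) y' + 7 y = 0.
This matches the Laguerre equation x y'' + (1 - x) y' + n y = 0 with n = 7; the polynomial solution is L_7(x).
With y = sum_k a_k x^k, matching x^k gives (k+1)k a_{k+1} + (k+1) a_{k+1} - k a_k + n a_k = 0, i.e. (k+1)^2 a_{k+1} = (k - n) a_k = (k - 7) a_k. The right side vanishes at k = 7, so the series terminates at degree 7.
Standard normalization L_n(0) = 1 gives a_0 = 1. Work upward with a_{k+1} = (k - 7) a_k / (k+1)^2:
  a_1 = (0 - 7)(1) / 1^2 = -7/1 = -7
  a_2 = (1 - 7)(-7) / 2^2 = 42/4 = 21/2
  a_3 = (2 - 7)(21/2) / 3^2 = (-105/2)/9 = -35/6
  a_4 = (3 - 7)(-35/6) / 4^2 = (70/3)/16 = 35/24
  a_5 = (4 - 7)(35/24) / 5^2 = (-35/8)/25 = -7/40
  a_6 = (5 - 7)(-7/40) / 6^2 = (7/20)/36 = 7/720
  a_7 = (6 - 7)(7/720) / 7^2 = (-7/720)/49 = -1/5040
Hence L_7(x) = -x^7/5040 + 7 x^6/720 - 7 x^5/40 + 35 x^4/24 - 35 x^3/6 + 21 x^2/2 - 7 x + 1.

L_7(x); series = -x^7/5040 + 7 x^6/720 - 7 x^5/40 + 35 x^4/24 - 35 x^3/6 + 21 x^2/2 - 7 x + 1


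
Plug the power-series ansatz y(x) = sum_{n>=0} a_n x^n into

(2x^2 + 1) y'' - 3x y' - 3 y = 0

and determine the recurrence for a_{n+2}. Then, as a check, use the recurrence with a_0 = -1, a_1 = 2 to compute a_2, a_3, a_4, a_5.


Substitute y = sum_n a_n x^n.
(1 + 2 x^2) y'' contributes (n+2)(n+1) a_{n+2} + 2 n(n-1) a_n at x^n.
-3 x y'(x) contributes -3 n a_n at x^n.
-3 y(x) contributes -3 a_n at x^n.
Matching x^n: (n+2)(n+1) a_{n+2} + (2 n(n-1) - 3 n - 3) a_n = 0.
Thus a_{n+2} = (-2 n(n-1) + 3 n + 3) / ((n+1)(n+2)) * a_n.

Check with a_0 = -1, a_1 = 2 (apply the recurrence for n = 0, 1, 2, 3): a_0 = -1, a_1 = 2, a_2 = -3/2, a_3 = 2, a_4 = -5/8, a_5 = 0.

a_(n+2) = (-2 n(n-1) + 3 n + 3) / ((n+1)(n+2)) * a_n; check: a_0 = -1, a_1 = 2, a_2 = -3/2, a_3 = 2, a_4 = -5/8, a_5 = 0


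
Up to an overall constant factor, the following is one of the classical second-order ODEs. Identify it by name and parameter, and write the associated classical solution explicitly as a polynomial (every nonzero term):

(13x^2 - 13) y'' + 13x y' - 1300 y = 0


All three coefficients share the factor -13; dividing through by -13 gives  (1 - x^2) y'' - x y' + 100 y = 0.
This matches the Chebyshev equation (1 - x^2) y'' - x y' + n^2 y = 0 (note the -x y' term, not -2x y') with n^2 = 100, so n = 10; the polynomial solution is T_10(x).
With y = sum_k a_k x^k, matching x^k gives (k+2)(k+1) a_{k+2} = (k^2 - n^2) a_k = (k - 10)(k + 10) a_k. The right side vanishes at k = 10, so the series with the parity of 10 terminates at degree 10.
Standard normalization: leading coefficient of T_n is 2^(n-1), so a_10 = 2^9 = 512. Work downward with a_k = (k+1)(k+2) a_{k+2} / ((k - 10)(k + 10)):
  a_8 = (9)(10)(512) / ((8 - 10)(8 + 10)) = 46080/(-36) = -1280
  a_6 = (7)(8)(-1280) / ((6 - 10)(6 + 10)) = -71680/(-64) = 1120
  a_4 = (5)(6)(1120) / ((4 - 10)(4 + 10)) = 33600/(-84) = -400
  a_2 = (3)(4)(-400) / ((2 - 10)(2 + 10)) = -4800/(-96) = 50
  a_0 = (1)(2)(50) / ((0 - 10)(0 + 10)) = 100/(-100) = -1
Hence T_10(x) = 512 x^10 - 1280 x^8 + 1120 x^6 - 400 x^4 + 50 x^2 - 1.

T_10(x); series = 512 x^10 - 1280 x^8 + 1120 x^6 - 400 x^4 + 50 x^2 - 1


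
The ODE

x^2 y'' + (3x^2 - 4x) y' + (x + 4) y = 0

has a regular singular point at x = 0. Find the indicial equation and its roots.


Divide by x^2 to reach normal form y'' + P_1(x) y' + P_2(x) y = 0 with P_1(x) = 3 - 4/x and P_2(x) = 1/x + 4/x^2.
x = 0 is a singular point because the y'-coefficient 3 - 4/x has a pole at x = 0 and the y-coefficient 1/x + 4/x^2 has a pole at x = 0.
It is a regular singular point because x P_1(x) = p(x) = 3x - 4 and x^2 P_2(x) = q(x) = x + 4 are polynomials, hence analytic at x = 0.
p(0) = -4,  q(0) = 4.
Indicial equation: r(r-1) + p(0) r + q(0) = 0, i.e. r^2 + (p(0) - 1) r + q(0) = 0, i.e. r^2 - 5 r + 4 = 0.
Discriminant: (-5)^2 - 4(4) = 9, so r = (5 ± 3)/2.
Solving: r_1 = 4, r_2 = 1.

indicial: r^2 - 5 r + 4 = 0; roots r_1 = 4, r_2 = 1


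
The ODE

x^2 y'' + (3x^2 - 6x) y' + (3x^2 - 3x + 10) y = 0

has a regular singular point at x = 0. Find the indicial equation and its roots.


Divide by x^2 to reach normal form y'' + P_1(x) y' + P_2(x) y = 0 with P_1(x) = 3 - 6/x and P_2(x) = 3 - 3/x + 10/x^2.
x = 0 is a singular point because the y'-coefficient 3 - 6/x has a pole at x = 0 and the y-coefficient 3 - 3/x + 10/x^2 has a pole at x = 0.
It is a regular singular point because x P_1(x) = p(x) = 3x - 6 and x^2 P_2(x) = q(x) = 3x^2 - 3x + 10 are polynomials, hence analytic at x = 0.
p(0) = -6,  q(0) = 10.
Indicial equation: r(r-1) + p(0) r + q(0) = 0, i.e. r^2 + (p(0) - 1) r + q(0) = 0, i.e. r^2 - 7 r + 10 = 0.
Discriminant: (-7)^2 - 4(10) = 9, so r = (7 ± 3)/2.
Solving: r_1 = 5, r_2 = 2.

indicial: r^2 - 7 r + 10 = 0; roots r_1 = 5, r_2 = 2


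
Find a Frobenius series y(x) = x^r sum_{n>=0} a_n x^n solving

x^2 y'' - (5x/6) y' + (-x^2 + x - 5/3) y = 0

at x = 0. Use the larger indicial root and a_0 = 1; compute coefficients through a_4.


Write in Frobenius form y'' + (p(x)/x) y' + (q(x)/x^2) y = 0:
  p(x) = -5/6,  q(x) = -x^2 + x - 5/3.
Indicial equation: r(r-1) + (-5/6) r + (-5/3) = 0 -> roots r_1 = 5/2, r_2 = -2/3.
Take r = r_1 = 5/2. Let y(x) = x^r sum_{n>=0} a_n x^n with a_0 = 1.
Substitute y = x^r sum a_n x^n and match x^{r+n}. The recurrence is
  D(n) a_n + 1 a_{n-1} - 1 a_{n-2} = 0,  where D(n) = (r+n)(r+n-1) + (-5/6)(r+n) + (-5/3).
  a_n = [-1 a_{n-1} + 1 a_{n-2}] / D(n).
Since the indicial polynomial factors as (r - r_1)(r - r_2), D(n) = (r_1 + n - r_1)(r_1 + n - r_2) = n(n + 19/6).
Evaluating step by step (a_0 = 1):
  n = 1: D(1) = 1(1 + 19/6) = 25/6; numerator = -1(1) = -1; a_1 = (-1)/(25/6) = -6/25
  n = 2: D(2) = 2(2 + 19/6) = 31/3; numerator = -1(-6/25) + 1(1) = 31/25; a_2 = (31/25)/(31/3) = 3/25
  n = 3: D(3) = 3(3 + 19/6) = 37/2; numerator = -1(3/25) + 1(-6/25) = -9/25; a_3 = (-9/25)/(37/2) = -18/925
  n = 4: D(4) = 4(4 + 19/6) = 86/3; numerator = -1(-18/925) + 1(3/25) = 129/925; a_4 = (129/925)/(86/3) = 9/1850

r = 5/2; a_0 = 1; a_1 = -6/25; a_2 = 3/25; a_3 = -18/925; a_4 = 9/1850


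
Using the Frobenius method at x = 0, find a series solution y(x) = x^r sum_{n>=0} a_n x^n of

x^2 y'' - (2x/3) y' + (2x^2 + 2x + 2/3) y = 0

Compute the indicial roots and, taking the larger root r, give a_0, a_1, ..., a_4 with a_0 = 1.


Write in Frobenius form y'' + (p(x)/x) y' + (q(x)/x^2) y = 0:
  p(x) = -2/3,  q(x) = 2x^2 + 2x + 2/3.
Indicial equation: r(r-1) + (-2/3) r + (2/3) = 0 -> roots r_1 = 1, r_2 = 2/3.
Take r = r_1 = 1. Let y(x) = x^r sum_{n>=0} a_n x^n with a_0 = 1.
Substitute y = x^r sum a_n x^n and match x^{r+n}. The recurrence is
  D(n) a_n + 2 a_{n-1} + 2 a_{n-2} = 0,  where D(n) = (r+n)(r+n-1) + (-2/3)(r+n) + (2/3).
  a_n = [-2 a_{n-1} - 2 a_{n-2}] / D(n).
Since the indicial polynomial factors as (r - r_1)(r - r_2), D(n) = (r_1 + n - r_1)(r_1 + n - r_2) = n(n + 1/3).
Evaluating step by step (a_0 = 1):
  n = 1: D(1) = 1(1 + 1/3) = 4/3; numerator = -2(1) = -2; a_1 = (-2)/(4/3) = -3/2
  n = 2: D(2) = 2(2 + 1/3) = 14/3; numerator = -2(-3/2) - 2(1) = 1; a_2 = (1)/(14/3) = 3/14
  n = 3: D(3) = 3(3 + 1/3) = 10; numerator = -2(3/14) - 2(-3/2) = 18/7; a_3 = (18/7)/(10) = 9/35
  n = 4: D(4) = 4(4 + 1/3) = 52/3; numerator = -2(9/35) - 2(3/14) = -33/35; a_4 = (-33/35)/(52/3) = -99/1820

r = 1; a_0 = 1; a_1 = -3/2; a_2 = 3/14; a_3 = 9/35; a_4 = -99/1820


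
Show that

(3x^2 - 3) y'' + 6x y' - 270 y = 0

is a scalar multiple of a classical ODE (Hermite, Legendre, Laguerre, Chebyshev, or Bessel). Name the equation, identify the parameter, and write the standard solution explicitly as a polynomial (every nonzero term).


All three coefficients share the factor -3; dividing through by -3 gives  (1 - x^2) y'' - 2x y' + 90 y = 0.
This matches the Legendre equation (1 - x^2) y'' - 2x y' + n(n+1) y = 0 (note the -2x y' term) with n(n+1) = 90, so n = 9; the polynomial solution is P_9(x).
With y = sum_k a_k x^k, matching x^k gives (k+2)(k+1) a_{k+2} = [k(k+1) - n(n+1)] a_k = (k - 9)(k + 10) a_k. The right side vanishes at k = 9, so the series with the parity of 9 terminates at degree 9.
Standard normalization (P_n(1) = 1): leading coefficient (2n)!/(2^n (n!)^2) = 6402373705728000/(512*131681894400) = 12155/128, so a_9 = 12155/128. Work downward with a_k = (k+1)(k+2) a_{k+2} / ((k - 9)(k + 10)):
  a_7 = (8)(9)(12155/128) / ((7 - 9)(7 + 10)) = (109395/16)/(-34) = -6435/32
  a_5 = (6)(7)(-6435/32) / ((5 - 9)(5 + 10)) = (-135135/16)/(-60) = 9009/64
  a_3 = (4)(5)(9009/64) / ((3 - 9)(3 + 10)) = (45045/16)/(-78) = -1155/32
  a_1 = (2)(3)(-1155/32) / ((1 - 9)(1 + 10)) = (-3465/16)/(-88) = 315/128
Hence P_9(x) = 12155 x^9/128 - 6435 x^7/32 + 9009 x^5/64 - 1155 x^3/32 + 315 x/128.

P_9(x); series = 12155 x^9/128 - 6435 x^7/32 + 9009 x^5/64 - 1155 x^3/32 + 315 x/128


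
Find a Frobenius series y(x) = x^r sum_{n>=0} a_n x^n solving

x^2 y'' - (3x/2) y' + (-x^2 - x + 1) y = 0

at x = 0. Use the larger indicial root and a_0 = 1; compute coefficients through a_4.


Write in Frobenius form y'' + (p(x)/x) y' + (q(x)/x^2) y = 0:
  p(x) = -3/2,  q(x) = -x^2 - x + 1.
Indicial equation: r(r-1) + (-3/2) r + (1) = 0 -> roots r_1 = 2, r_2 = 1/2.
Take r = r_1 = 2. Let y(x) = x^r sum_{n>=0} a_n x^n with a_0 = 1.
Substitute y = x^r sum a_n x^n and match x^{r+n}. The recurrence is
  D(n) a_n - 1 a_{n-1} - 1 a_{n-2} = 0,  where D(n) = (r+n)(r+n-1) + (-3/2)(r+n) + (1).
  a_n = [1 a_{n-1} + 1 a_{n-2}] / D(n).
Since the indicial polynomial factors as (r - r_1)(r - r_2), D(n) = (r_1 + n - r_1)(r_1 + n - r_2) = n(n + 3/2).
Evaluating step by step (a_0 = 1):
  n = 1: D(1) = 1(1 + 3/2) = 5/2; numerator = 1(1) = 1; a_1 = (1)/(5/2) = 2/5
  n = 2: D(2) = 2(2 + 3/2) = 7; numerator = 1(2/5) + 1(1) = 7/5; a_2 = (7/5)/(7) = 1/5
  n = 3: D(3) = 3(3 + 3/2) = 27/2; numerator = 1(1/5) + 1(2/5) = 3/5; a_3 = (3/5)/(27/2) = 2/45
  n = 4: D(4) = 4(4 + 3/2) = 22; numerator = 1(2/45) + 1(1/5) = 11/45; a_4 = (11/45)/(22) = 1/90

r = 2; a_0 = 1; a_1 = 2/5; a_2 = 1/5; a_3 = 2/45; a_4 = 1/90


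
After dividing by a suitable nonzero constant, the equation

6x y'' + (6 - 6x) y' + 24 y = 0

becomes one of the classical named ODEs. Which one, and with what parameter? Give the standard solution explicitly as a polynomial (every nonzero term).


All three coefficients share the factor 6; dividing through by 6 gives  x y'' + (1 - x) y' + 4 y = 0.
This matches the Laguerre equation x y'' + (1 - x) y' + n y = 0 with n = 4; the polynomial solution is L_4(x).
With y = sum_k a_k x^k, matching x^k gives (k+1)k a_{k+1} + (k+1) a_{k+1} - k a_k + n a_k = 0, i.e. (k+1)^2 a_{k+1} = (k - n) a_k = (k - 4) a_k. The right side vanishes at k = 4, so the series terminates at degree 4.
Standard normalization L_n(0) = 1 gives a_0 = 1. Work upward with a_{k+1} = (k - 4) a_k / (k+1)^2:
  a_1 = (0 - 4)(1) / 1^2 = -4/1 = -4
  a_2 = (1 - 4)(-4) / 2^2 = 12/4 = 3
  a_3 = (2 - 4)(3) / 3^2 = -6/9 = -2/3
  a_4 = (3 - 4)(-2/3) / 4^2 = (2/3)/16 = 1/24
Hence L_4(x) = x^4/24 - 2 x^3/3 + 3 x^2 - 4 x + 1.

L_4(x); series = x^4/24 - 2 x^3/3 + 3 x^2 - 4 x + 1


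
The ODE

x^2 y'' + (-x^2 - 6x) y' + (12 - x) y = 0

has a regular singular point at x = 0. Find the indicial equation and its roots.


Divide by x^2 to reach normal form y'' + P_1(x) y' + P_2(x) y = 0 with P_1(x) = -1 - 6/x and P_2(x) = -1/x + 12/x^2.
x = 0 is a singular point because the y'-coefficient -1 - 6/x has a pole at x = 0 and the y-coefficient -1/x + 12/x^2 has a pole at x = 0.
It is a regular singular point because x P_1(x) = p(x) = -x - 6 and x^2 P_2(x) = q(x) = 12 - x are polynomials, hence analytic at x = 0.
p(0) = -6,  q(0) = 12.
Indicial equation: r(r-1) + p(0) r + q(0) = 0, i.e. r^2 + (p(0) - 1) r + q(0) = 0, i.e. r^2 - 7 r + 12 = 0.
Discriminant: (-7)^2 - 4(12) = 1, so r = (7 ± 1)/2.
Solving: r_1 = 4, r_2 = 3.

indicial: r^2 - 7 r + 12 = 0; roots r_1 = 4, r_2 = 3


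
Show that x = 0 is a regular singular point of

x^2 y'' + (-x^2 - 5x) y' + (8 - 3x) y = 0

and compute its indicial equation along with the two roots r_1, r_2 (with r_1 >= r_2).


Divide by x^2 to reach normal form y'' + P_1(x) y' + P_2(x) y = 0 with P_1(x) = -1 - 5/x and P_2(x) = -3/x + 8/x^2.
x = 0 is a singular point because the y'-coefficient -1 - 5/x has a pole at x = 0 and the y-coefficient -3/x + 8/x^2 has a pole at x = 0.
It is a regular singular point because x P_1(x) = p(x) = -x - 5 and x^2 P_2(x) = q(x) = 8 - 3x are polynomials, hence analytic at x = 0.
p(0) = -5,  q(0) = 8.
Indicial equation: r(r-1) + p(0) r + q(0) = 0, i.e. r^2 + (p(0) - 1) r + q(0) = 0, i.e. r^2 - 6 r + 8 = 0.
Discriminant: (-6)^2 - 4(8) = 4, so r = (6 ± 2)/2.
Solving: r_1 = 4, r_2 = 2.

indicial: r^2 - 6 r + 8 = 0; roots r_1 = 4, r_2 = 2


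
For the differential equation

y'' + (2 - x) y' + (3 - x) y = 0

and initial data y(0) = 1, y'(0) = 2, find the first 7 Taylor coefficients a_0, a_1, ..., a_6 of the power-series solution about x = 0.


Ansatz: y(x) = sum_{n>=0} a_n x^n, so y'(x) = sum_{n>=1} n a_n x^(n-1) and y''(x) = sum_{n>=2} n(n-1) a_n x^(n-2).
Substitute into P(x) y'' + Q(x) y' + R(x) y = 0 with P(x) = 1, Q(x) = 2 - x, R(x) = 3 - x, and match powers of x.
Initial conditions: a_0 = 1, a_1 = 2.
Setting the coefficient of each power of x to zero and solving order by order (substituting the coefficients already found):
  x^0: 2 a_2 + 2 a_1 + 3 a_0 = 0  ->  2 a_2 = -2 a_1 - 3 a_0 = -7  ->  a_2 = -7/2
  x^1: 6 a_3 + 4 a_2 + 2 a_1 - a_0 = 0  ->  6 a_3 = -4 a_2 - 2 a_1 + a_0 = 11  ->  a_3 = 11/6
  x^2: 12 a_4 + 6 a_3 + a_2 - a_1 = 0  ->  12 a_4 = -6 a_3 - a_2 + a_1 = -11/2  ->  a_4 = -11/24
  x^3: 20 a_5 + 8 a_4 - a_2 = 0  ->  20 a_5 = -8 a_4 + a_2 = 1/6  ->  a_5 = 1/120
  x^4: 30 a_6 + 10 a_5 - a_4 - a_3 = 0  ->  30 a_6 = -10 a_5 + a_4 + a_3 = 31/24  ->  a_6 = 31/720
Truncated series: y(x) = 1 + 2 x - (7/2) x^2 + (11/6) x^3 - (11/24) x^4 + (1/120) x^5 + (31/720) x^6 + O(x^7).

a_0 = 1; a_1 = 2; a_2 = -7/2; a_3 = 11/6; a_4 = -11/24; a_5 = 1/120; a_6 = 31/720


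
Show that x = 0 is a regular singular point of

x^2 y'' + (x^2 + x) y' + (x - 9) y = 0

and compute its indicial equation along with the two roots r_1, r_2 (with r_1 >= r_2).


Divide by x^2 to reach normal form y'' + P_1(x) y' + P_2(x) y = 0 with P_1(x) = 1 + 1/x and P_2(x) = 1/x - 9/x^2.
x = 0 is a singular point because the y'-coefficient 1 + 1/x has a pole at x = 0 and the y-coefficient 1/x - 9/x^2 has a pole at x = 0.
It is a regular singular point because x P_1(x) = p(x) = x + 1 and x^2 P_2(x) = q(x) = x - 9 are polynomials, hence analytic at x = 0.
p(0) = 1,  q(0) = -9.
Indicial equation: r(r-1) + p(0) r + q(0) = 0, i.e. r^2 + (p(0) - 1) r + q(0) = 0, i.e. r^2 - 9 = 0.
Discriminant: (0)^2 - 4(-9) = 36, so r = (0 ± 6)/2.
Solving: r_1 = 3, r_2 = -3.

indicial: r^2 - 9 = 0; roots r_1 = 3, r_2 = -3


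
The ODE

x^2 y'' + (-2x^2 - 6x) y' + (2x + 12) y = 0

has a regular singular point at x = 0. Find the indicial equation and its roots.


Divide by x^2 to reach normal form y'' + P_1(x) y' + P_2(x) y = 0 with P_1(x) = -2 - 6/x and P_2(x) = 2/x + 12/x^2.
x = 0 is a singular point because the y'-coefficient -2 - 6/x has a pole at x = 0 and the y-coefficient 2/x + 12/x^2 has a pole at x = 0.
It is a regular singular point because x P_1(x) = p(x) = -2x - 6 and x^2 P_2(x) = q(x) = 2x + 12 are polynomials, hence analytic at x = 0.
p(0) = -6,  q(0) = 12.
Indicial equation: r(r-1) + p(0) r + q(0) = 0, i.e. r^2 + (p(0) - 1) r + q(0) = 0, i.e. r^2 - 7 r + 12 = 0.
Discriminant: (-7)^2 - 4(12) = 1, so r = (7 ± 1)/2.
Solving: r_1 = 4, r_2 = 3.

indicial: r^2 - 7 r + 12 = 0; roots r_1 = 4, r_2 = 3


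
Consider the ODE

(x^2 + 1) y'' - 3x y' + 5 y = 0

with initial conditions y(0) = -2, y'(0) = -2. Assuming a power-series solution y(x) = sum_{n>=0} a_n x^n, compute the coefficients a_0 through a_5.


Ansatz: y(x) = sum_{n>=0} a_n x^n, so y'(x) = sum_{n>=1} n a_n x^(n-1) and y''(x) = sum_{n>=2} n(n-1) a_n x^(n-2).
Substitute into P(x) y'' + Q(x) y' + R(x) y = 0 with P(x) = x^2 + 1, Q(x) = -3x, R(x) = 5, and match powers of x.
Initial conditions: a_0 = -2, a_1 = -2.
Setting the coefficient of each power of x to zero and solving order by order (substituting the coefficients already found):
  x^0: 2 a_2 + 5 a_0 = 0  ->  2 a_2 = -5 a_0 = 10  ->  a_2 = 5
  x^1: 6 a_3 + 2 a_1 = 0  ->  6 a_3 = -2 a_1 = 4  ->  a_3 = 2/3
  x^2: 12 a_4 + a_2 = 0  ->  12 a_4 = -a_2 = -5  ->  a_4 = -5/12
  x^3: 20 a_5 + 2 a_3 = 0  ->  20 a_5 = -2 a_3 = -4/3  ->  a_5 = -1/15
Truncated series: y(x) = -2 - 2 x + 5 x^2 + (2/3) x^3 - (5/12) x^4 - (1/15) x^5 + O(x^6).

a_0 = -2; a_1 = -2; a_2 = 5; a_3 = 2/3; a_4 = -5/12; a_5 = -1/15


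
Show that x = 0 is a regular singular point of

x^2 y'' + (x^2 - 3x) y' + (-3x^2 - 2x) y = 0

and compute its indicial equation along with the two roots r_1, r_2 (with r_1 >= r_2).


Divide by x^2 to reach normal form y'' + P_1(x) y' + P_2(x) y = 0 with P_1(x) = 1 - 3/x and P_2(x) = -3 - 2/x.
x = 0 is a singular point because the y'-coefficient 1 - 3/x has a pole at x = 0 and the y-coefficient -3 - 2/x has a pole at x = 0.
It is a regular singular point because x P_1(x) = p(x) = x - 3 and x^2 P_2(x) = q(x) = -3x^2 - 2x are polynomials, hence analytic at x = 0.
p(0) = -3,  q(0) = 0.
Indicial equation: r(r-1) + p(0) r + q(0) = 0, i.e. r^2 + (p(0) - 1) r + q(0) = 0, i.e. r^2 - 4 r = 0.
Discriminant: (-4)^2 - 4(0) = 16, so r = (4 ± 4)/2.
Solving: r_1 = 4, r_2 = 0.

indicial: r^2 - 4 r = 0; roots r_1 = 4, r_2 = 0


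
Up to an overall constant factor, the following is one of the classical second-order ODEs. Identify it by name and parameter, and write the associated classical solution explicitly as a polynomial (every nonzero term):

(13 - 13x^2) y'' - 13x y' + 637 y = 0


All three coefficients share the factor 13; dividing through by 13 gives  (1 - x^2) y'' - x y' + 49 y = 0.
This matches the Chebyshev equation (1 - x^2) y'' - x y' + n^2 y = 0 (note the -x y' term, not -2x y') with n^2 = 49, so n = 7; the polynomial solution is T_7(x).
With y = sum_k a_k x^k, matching x^k gives (k+2)(k+1) a_{k+2} = (k^2 - n^2) a_k = (k - 7)(k + 7) a_k. The right side vanishes at k = 7, so the series with the parity of 7 terminates at degree 7.
Standard normalization: leading coefficient of T_n is 2^(n-1), so a_7 = 2^6 = 64. Work downward with a_k = (k+1)(k+2) a_{k+2} / ((k - 7)(k + 7)):
  a_5 = (6)(7)(64) / ((5 - 7)(5 + 7)) = 2688/(-24) = -112
  a_3 = (4)(5)(-112) / ((3 - 7)(3 + 7)) = -2240/(-40) = 56
  a_1 = (2)(3)(56) / ((1 - 7)(1 + 7)) = 336/(-48) = -7
Hence T_7(x) = 64 x^7 - 112 x^5 + 56 x^3 - 7 x.

T_7(x); series = 64 x^7 - 112 x^5 + 56 x^3 - 7 x
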